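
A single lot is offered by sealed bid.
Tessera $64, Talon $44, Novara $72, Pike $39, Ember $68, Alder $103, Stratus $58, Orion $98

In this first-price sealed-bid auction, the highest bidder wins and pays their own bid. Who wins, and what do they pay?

Alder pays $103

Sorting bids: 103 (Alder) > 98 (Orion) > 72 (Novara) > 68 (Ember) > 64 (Tessera) > 58 (Stratus) > …
First-price: Alder pays what they bid, $103.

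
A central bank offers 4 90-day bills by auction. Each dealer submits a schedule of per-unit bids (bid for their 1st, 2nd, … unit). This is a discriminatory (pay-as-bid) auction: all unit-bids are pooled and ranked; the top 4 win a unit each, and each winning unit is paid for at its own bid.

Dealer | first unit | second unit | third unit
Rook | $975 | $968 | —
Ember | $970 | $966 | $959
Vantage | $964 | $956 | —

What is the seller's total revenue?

All unit-bids, highest first — top 4: 975 (Rook-1), 970 (Ember-1), 968 (Rook-2), 966 (Ember-2)
Next rejected bid: $964 (not a price — pay-as-bid).
Each winning unit pays its own bid.
Revenue = 975 + 970 + 968 + 966 = $3,879.

Total revenue: $3,879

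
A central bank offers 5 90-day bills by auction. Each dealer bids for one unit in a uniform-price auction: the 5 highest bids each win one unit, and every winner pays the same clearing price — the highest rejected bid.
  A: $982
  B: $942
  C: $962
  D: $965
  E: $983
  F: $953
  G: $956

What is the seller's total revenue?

Total revenue: $4,765

Bids ranked high→low: 983 (E), 982 (A), 965 (D), 962 (C), 956 (G), 953 (F), 942 (B)
Top 5: E, A, D, C, G.
Highest unsuccessful bid: $953 → clearing price.
Total revenue = 5 × $953 = $4,765.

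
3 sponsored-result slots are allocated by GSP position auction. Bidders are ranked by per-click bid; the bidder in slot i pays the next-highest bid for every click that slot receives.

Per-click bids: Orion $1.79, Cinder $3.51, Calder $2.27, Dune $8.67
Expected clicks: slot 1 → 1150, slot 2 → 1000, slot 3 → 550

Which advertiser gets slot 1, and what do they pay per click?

Dune; $3.51 per click

Ranked by bid: $8.67 (Dune) > $3.51 (Cinder) > $2.27 (Calder) > $1.79 (Orion)
Slot 1 goes to the first-ranked bidder, Dune, who pays the next bid down: $3.51/click.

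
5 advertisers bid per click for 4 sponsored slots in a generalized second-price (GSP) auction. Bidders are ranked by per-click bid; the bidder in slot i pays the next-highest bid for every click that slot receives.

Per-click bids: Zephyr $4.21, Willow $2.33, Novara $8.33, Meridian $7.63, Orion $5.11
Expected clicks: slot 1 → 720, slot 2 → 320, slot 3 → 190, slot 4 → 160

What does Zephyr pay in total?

Zephyr pays $372.80

Sorting advertisers: $8.33 (Novara) > $7.63 (Meridian) > $5.11 (Orion) > $4.21 (Zephyr) > $2.33 (Willow)
Zephyr holds slot 4 → pays next bid $2.33 × 160 clicks = $372.80.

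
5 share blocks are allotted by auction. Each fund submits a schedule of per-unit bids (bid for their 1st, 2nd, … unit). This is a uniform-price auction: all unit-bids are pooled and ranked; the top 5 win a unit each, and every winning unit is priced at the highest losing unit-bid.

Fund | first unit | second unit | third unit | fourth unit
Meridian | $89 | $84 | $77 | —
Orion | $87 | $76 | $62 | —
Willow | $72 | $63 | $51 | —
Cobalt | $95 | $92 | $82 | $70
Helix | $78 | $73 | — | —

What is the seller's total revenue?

Pooled unit-bids ranked (top 5): 95 (Cobalt-1), 92 (Cobalt-2), 89 (Meridian-1), 87 (Orion-1), 84 (Meridian-2)
First bid not allocated: $82.
Allocation: Cobalt 2, Meridian 2, Orion 1. Every unit priced at $82.
Revenue = 5 × 82 = $410.

Total revenue: $410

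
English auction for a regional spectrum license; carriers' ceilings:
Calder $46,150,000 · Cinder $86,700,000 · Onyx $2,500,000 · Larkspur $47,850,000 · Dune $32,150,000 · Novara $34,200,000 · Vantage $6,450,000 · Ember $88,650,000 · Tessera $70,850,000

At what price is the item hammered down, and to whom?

Ember wins at $86,700,000

Limits in order: 88,650,000 (Ember) > 86,700,000 (Cinder) > 70,850,000 (Tessera) > 47,850,000 (Larkspur) > 46,150,000 (Calder) > 34,200,000 (Novara) > …
Cinder is the last rival to drop out, at $86,700,000; Ember remains and wins at that price.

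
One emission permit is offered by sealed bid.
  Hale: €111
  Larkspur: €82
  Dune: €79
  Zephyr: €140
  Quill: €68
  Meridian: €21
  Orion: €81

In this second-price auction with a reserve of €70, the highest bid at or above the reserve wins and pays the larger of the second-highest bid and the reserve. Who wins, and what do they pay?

Bids ranked: 140 (Zephyr) > 111 (Hale) > 82 (Larkspur) > 81 (Orion) > 79 (Dune) > 68 (Quill) > …
Zephyr has the top bid at or above the reserve (€140).
max(second-highest €111, reserve €70) = €111; the reserve does not bind.

Zephyr pays €111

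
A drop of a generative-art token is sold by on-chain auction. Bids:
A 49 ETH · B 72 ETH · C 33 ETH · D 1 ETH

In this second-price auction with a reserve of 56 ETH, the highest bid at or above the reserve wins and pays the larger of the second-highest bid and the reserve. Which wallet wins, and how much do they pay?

Sorting bids: 72 (B) > 49 (A) > 33 (C) > 1 (D)
B has the top bid at or above the reserve (72 ETH).
Second-highest bid 49 ETH is below the reserve 56 ETH, so the reserve binds → payment 56 ETH.

B pays 56 ETH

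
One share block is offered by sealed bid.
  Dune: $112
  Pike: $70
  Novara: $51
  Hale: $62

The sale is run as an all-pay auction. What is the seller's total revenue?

Total revenue: $295

Sorting bids: 112 (Dune) > 70 (Pike) > 62 (Hale) > 51 (Novara)
Dune wins with the top bid; all bids are sunk regardless.
Every bidder forfeits their bid regardless of winning.
Revenue = 112 + 70 + 51 + 62 = $295.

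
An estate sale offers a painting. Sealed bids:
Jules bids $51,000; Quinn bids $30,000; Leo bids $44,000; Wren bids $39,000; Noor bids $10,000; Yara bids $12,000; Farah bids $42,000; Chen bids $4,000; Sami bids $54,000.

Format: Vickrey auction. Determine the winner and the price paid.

Sorting bids: 54,000 (Sami) > 51,000 (Jules) > 44,000 (Leo) > 42,000 (Farah) > 39,000 (Wren) > 30,000 (Quinn) > …
Sami wins with the highest bid; price is set by the runner-up at $51,000.

Sami pays $51,000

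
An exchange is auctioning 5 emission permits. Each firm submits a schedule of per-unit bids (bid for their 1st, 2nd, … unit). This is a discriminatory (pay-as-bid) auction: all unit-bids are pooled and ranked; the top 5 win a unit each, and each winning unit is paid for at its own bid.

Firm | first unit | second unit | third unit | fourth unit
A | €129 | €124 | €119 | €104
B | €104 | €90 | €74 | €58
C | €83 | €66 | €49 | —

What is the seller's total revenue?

Total revenue: €580

All unit-bids, highest first — top 5: 129 (A-1), 124 (A-2), 119 (A-3), 104 (A-4), 104 (B-1)
Next rejected bid: €90 (not a price — pay-as-bid).
Each winning unit pays its own bid.
Revenue = 129 + 124 + 119 + 104 + 104 = €580.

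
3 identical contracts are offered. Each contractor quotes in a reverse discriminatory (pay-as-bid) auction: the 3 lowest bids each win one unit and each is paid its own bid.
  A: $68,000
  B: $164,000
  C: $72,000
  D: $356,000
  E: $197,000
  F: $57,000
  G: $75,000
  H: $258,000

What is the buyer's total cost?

Total cost: $197,000

Bids ranked low→high: 57,000 (F), 68,000 (A), 72,000 (C), 75,000 (G), 164,000 (B), …
Winners (3 units): F, A, C.
Total cost = 57,000 + 68,000 + 72,000 = $197,000.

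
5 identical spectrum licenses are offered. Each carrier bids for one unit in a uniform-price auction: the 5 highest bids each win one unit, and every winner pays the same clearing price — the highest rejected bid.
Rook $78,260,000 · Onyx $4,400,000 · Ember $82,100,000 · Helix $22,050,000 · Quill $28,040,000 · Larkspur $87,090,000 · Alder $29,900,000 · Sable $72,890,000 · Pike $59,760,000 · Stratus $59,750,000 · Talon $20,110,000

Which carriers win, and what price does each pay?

Larkspur, Ember, Rook, Sable, Pike; each pays $59,750,000

Ordering the bids: 87,090,000 (Larkspur), 82,100,000 (Ember), 78,260,000 (Rook), 72,890,000 (Sable), 59,760,000 (Pike), 59,750,000 (Stratus), 29,900,000 (Alder), …
The 5 highest are Larkspur, Ember, Rook, Sable, Pike.
Highest unsuccessful bid: $59,750,000 → clearing price.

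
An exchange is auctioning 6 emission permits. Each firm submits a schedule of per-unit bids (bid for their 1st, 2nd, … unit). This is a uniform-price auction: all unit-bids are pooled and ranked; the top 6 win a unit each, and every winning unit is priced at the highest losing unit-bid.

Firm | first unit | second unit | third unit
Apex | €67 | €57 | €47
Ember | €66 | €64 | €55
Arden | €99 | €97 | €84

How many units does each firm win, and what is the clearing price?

Apex 1, Arden 3, Ember 2; clearing price €57

Merging the schedules and taking the best 6: 99 (Arden-1), 97 (Arden-2), 84 (Arden-3), 67 (Apex-1), 66 (Ember-1), 64 (Ember-2)
The (k+1)-th unit-bid is €57.
Allocation: Apex 1, Arden 3, Ember 2.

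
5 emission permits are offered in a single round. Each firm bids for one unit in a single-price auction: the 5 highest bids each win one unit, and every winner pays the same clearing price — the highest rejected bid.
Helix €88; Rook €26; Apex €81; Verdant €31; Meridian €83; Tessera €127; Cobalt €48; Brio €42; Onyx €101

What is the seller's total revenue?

Total revenue: €240

Ordering the bids: 127 (Tessera), 101 (Onyx), 88 (Helix), 83 (Meridian), 81 (Apex), 48 (Cobalt), 42 (Brio), …
The 5 highest are Tessera, Onyx, Helix, Meridian, Apex.
First losing bid is Cobalt's €48, which sets the uniform price.
Total revenue = 5 × €48 = €240.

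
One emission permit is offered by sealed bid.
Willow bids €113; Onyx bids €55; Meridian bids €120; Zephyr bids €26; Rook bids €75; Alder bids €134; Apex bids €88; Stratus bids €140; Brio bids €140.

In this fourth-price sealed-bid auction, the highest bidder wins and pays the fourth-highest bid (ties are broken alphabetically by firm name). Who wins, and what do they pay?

Rule: the highest bidder wins and pays the fourth-highest bid.
Bids ranked: 140 (Brio) > 140 (Stratus) > 134 (Alder) > 120 (Meridian) > 113 (Willow) > 88 (Apex) > …
Brio and Stratus tie at €140; tie-break gives it to Brio.
Brio wins; payment is bid #4 in the ranking = €120.

Brio pays €120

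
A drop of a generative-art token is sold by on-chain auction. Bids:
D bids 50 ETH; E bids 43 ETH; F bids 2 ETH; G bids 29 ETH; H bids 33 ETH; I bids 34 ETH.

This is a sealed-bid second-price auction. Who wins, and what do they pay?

D pays 43 ETH

Rule: the highest bidder wins and pays the second-highest bid.
Bids in order: 50 (D) > 43 (E) > 34 (I) > 33 (H) > 29 (G) > 2 (F)
Second-price: D pays E's bid of 43 ETH.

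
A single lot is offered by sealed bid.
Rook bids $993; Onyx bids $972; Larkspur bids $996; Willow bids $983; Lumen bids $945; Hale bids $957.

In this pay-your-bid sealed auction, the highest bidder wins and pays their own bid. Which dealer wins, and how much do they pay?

Larkspur pays $996

Pay-your-bid sealed auction: the highest bidder wins and pays their own bid.
Bids ranked: 996 (Larkspur) > 993 (Rook) > 983 (Willow) > 972 (Onyx) > 957 (Hale) > 945 (Lumen)
First-price: Larkspur pays what they bid, $996.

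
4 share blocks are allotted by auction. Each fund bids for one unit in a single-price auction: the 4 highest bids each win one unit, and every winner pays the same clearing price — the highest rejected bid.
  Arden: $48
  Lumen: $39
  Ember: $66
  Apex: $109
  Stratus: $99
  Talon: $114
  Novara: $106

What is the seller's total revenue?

Total revenue: $264

Ordering the bids: 114 (Talon), 109 (Apex), 106 (Novara), 99 (Stratus), 66 (Ember), 48 (Arden), …
The 4 highest are Talon, Apex, Novara, Stratus.
Highest unsuccessful bid: $66 → clearing price.
Total revenue = 4 × $66 = $264.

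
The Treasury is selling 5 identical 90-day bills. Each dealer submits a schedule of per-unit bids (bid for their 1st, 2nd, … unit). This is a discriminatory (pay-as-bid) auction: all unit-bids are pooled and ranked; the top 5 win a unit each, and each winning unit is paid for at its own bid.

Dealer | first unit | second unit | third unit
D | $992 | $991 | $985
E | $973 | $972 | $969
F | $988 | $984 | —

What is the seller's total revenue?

Total revenue: $4,940

Merging the schedules and taking the best 5: 992 (D-1), 991 (D-2), 988 (F-1), 985 (D-3), 984 (F-2)
Next rejected bid: $973 (not a price — pay-as-bid).
Each winning unit pays its own bid.
Revenue = 992 + 991 + 988 + 985 + 984 = $4,940.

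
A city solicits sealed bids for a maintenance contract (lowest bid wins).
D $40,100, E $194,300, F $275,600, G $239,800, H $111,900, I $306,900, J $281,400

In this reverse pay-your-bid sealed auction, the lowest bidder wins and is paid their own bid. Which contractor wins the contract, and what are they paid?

Rule: the lowest bidder wins and is paid their own bid.
Sorting bids: 40,100 (D) < 111,900 (H) < 194,300 (E) < 239,800 (G) < 275,600 (F) < 281,400 (J) < …
First-price: D is paid what they bid, $40,100.

D is paid $40,100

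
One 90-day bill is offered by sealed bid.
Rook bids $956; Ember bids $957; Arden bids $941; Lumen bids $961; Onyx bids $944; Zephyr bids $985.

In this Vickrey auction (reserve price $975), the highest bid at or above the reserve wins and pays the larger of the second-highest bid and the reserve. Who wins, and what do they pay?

Zephyr pays $975

Bids in order: 985 (Zephyr) > 961 (Lumen) > 957 (Ember) > 956 (Rook) > 944 (Onyx) > 941 (Arden)
Highest eligible bid: Zephyr at $985.
Second-highest bid $961 is below the reserve $975, so the reserve binds → payment $975.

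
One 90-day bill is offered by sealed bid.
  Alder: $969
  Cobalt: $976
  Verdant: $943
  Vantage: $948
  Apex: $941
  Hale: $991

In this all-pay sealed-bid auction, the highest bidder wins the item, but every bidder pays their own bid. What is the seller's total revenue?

Total revenue: $5,768

Bids ranked: 991 (Hale) > 976 (Cobalt) > 969 (Alder) > 948 (Vantage) > 943 (Verdant) > 941 (Apex)
Every bidder forfeits their bid regardless of winning.
Revenue = 969 + 976 + 943 + 948 + 941 + 991 = $5,768.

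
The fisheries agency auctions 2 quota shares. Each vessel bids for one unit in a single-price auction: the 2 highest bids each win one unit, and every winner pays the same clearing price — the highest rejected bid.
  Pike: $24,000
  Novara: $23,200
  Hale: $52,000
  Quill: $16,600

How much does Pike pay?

Sorting: 52,000 (Hale), 24,000 (Pike), 23,200 (Novara), 16,600 (Quill)
The 2 highest are Hale, Pike.
Highest unsuccessful bid: $23,200 → clearing price.
Pike wins → pays $23,200.

Pike pays $23,200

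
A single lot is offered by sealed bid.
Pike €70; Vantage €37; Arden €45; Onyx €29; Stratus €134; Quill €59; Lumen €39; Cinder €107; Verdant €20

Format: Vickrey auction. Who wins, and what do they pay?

Stratus pays €107

Sorting bids: 134 (Stratus) > 107 (Cinder) > 70 (Pike) > 59 (Quill) > 45 (Arden) > 39 (Lumen) > …
Stratus wins with the highest bid; price is set by the runner-up at €107.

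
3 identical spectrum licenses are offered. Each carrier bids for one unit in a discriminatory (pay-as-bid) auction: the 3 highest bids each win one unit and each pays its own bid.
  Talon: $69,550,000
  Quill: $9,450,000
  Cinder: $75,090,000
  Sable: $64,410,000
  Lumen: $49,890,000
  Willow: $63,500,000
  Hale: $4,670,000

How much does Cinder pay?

Bids ranked high→low: 75,090,000 (Cinder), 69,550,000 (Talon), 64,410,000 (Sable), 63,500,000 (Willow), 49,890,000 (Lumen), …
The 3 highest are Cinder, Talon, Sable.
Cinder wins → own bid $75,090,000.

Cinder pays $75,090,000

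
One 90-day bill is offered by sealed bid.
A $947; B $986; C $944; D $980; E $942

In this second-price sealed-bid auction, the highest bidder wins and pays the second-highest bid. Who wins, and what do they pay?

B pays $980

Bids in order: 986 (B) > 980 (D) > 947 (A) > 944 (C) > 942 (E)
Second-price: B pays D's bid of $980.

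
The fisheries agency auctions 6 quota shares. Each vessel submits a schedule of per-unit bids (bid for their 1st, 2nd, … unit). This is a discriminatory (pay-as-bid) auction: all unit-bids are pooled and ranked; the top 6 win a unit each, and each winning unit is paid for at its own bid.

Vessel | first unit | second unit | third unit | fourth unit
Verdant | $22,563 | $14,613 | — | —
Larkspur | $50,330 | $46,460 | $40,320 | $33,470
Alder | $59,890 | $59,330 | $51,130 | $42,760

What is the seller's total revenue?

Total revenue: $309,900

All unit-bids, highest first — top 6: 59,890 (Alder-1), 59,330 (Alder-2), 51,130 (Alder-3), 50,330 (Larkspur-1), 46,460 (Larkspur-2), 42,760 (Alder-4)
Next rejected bid: $40,320 (not a price — pay-as-bid).
Each winning unit pays its own bid.
Revenue = 59,890 + 59,330 + 51,130 + 50,330 + 46,460 + 42,760 = $309,900.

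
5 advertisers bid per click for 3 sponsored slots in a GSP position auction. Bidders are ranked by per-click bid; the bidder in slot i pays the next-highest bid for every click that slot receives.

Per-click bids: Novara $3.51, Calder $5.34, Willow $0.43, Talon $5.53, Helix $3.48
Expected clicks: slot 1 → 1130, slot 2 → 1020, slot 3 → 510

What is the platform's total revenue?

Total revenue: $11389.20

Sorting advertisers: $5.53 (Talon) > $5.34 (Calder) > $3.51 (Novara) > $3.48 (Helix) > …
Slot 1: Talon pays $5.34 × 1130 = $6034.20
Slot 2: Calder pays $3.51 × 1020 = $3580.20
Slot 3: Novara pays $3.48 × 510 = $1774.80
Total = $11389.20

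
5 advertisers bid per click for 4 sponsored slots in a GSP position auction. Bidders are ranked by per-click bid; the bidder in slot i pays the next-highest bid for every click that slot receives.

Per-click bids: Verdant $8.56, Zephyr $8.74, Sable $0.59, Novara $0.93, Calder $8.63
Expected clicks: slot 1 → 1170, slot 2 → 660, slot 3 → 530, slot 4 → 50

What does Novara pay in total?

Novara pays $29.50

Per-click bids in order: $8.74 (Zephyr) > $8.63 (Calder) > $8.56 (Verdant) > $0.93 (Novara) > $0.59 (Sable)
Novara holds slot 4 → pays next bid $0.59 × 50 clicks = $29.50.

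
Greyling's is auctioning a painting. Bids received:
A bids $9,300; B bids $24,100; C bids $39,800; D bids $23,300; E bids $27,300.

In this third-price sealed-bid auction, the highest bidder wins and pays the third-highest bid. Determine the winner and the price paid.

C pays $24,100

Third-price sealed-bid auction: the highest bidder wins and pays the third-highest bid.
Bids in order: 39,800 (C) > 27,300 (E) > 24,100 (B) > 23,300 (D) > 9,300 (A)
C is highest; pays the third-highest bid, $24,100.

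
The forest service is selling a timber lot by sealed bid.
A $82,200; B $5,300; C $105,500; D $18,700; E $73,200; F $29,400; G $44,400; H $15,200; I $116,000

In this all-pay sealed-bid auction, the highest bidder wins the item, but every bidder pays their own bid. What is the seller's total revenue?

Total revenue: $489,900

Rule: the highest bidder wins the item, but every bidder pays their own bid.
Bids in order: 116,000 (I) > 105,500 (C) > 82,200 (A) > 73,200 (E) > 44,400 (G) > 29,400 (F) > …
Every bidder forfeits their bid regardless of winning.
Revenue = 82,200 + 5,300 + 105,500 + 18,700 + 73,200 + 29,400 + 44,400 + 15,200 + 116,000 = $489,900.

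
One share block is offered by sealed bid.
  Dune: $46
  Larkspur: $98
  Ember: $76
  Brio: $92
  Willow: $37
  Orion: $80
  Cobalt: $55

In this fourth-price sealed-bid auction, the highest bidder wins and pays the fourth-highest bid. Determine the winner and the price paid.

Larkspur pays $76

Bids ranked: 98 (Larkspur) > 92 (Brio) > 80 (Orion) > 76 (Ember) > 55 (Cobalt) > 46 (Dune) > …
Larkspur wins; payment is bid #4 in the ranking = $76.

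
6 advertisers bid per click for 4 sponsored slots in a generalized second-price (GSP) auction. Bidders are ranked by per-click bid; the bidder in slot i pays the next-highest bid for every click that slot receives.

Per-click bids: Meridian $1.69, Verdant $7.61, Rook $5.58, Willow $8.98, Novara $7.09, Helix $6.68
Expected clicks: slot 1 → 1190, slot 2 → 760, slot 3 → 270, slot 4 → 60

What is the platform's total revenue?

Per-click bids in order: $8.98 (Willow) > $7.61 (Verdant) > $7.09 (Novara) > $6.68 (Helix) > $5.58 (Rook) > …
Slot 1: Willow pays $7.61 × 1190 = $9055.90
Slot 2: Verdant pays $7.09 × 760 = $5388.40
Slot 3: Novara pays $6.68 × 270 = $1803.60
Slot 4: Helix pays $5.58 × 60 = $334.80
Total = $16582.70

Total revenue: $16582.70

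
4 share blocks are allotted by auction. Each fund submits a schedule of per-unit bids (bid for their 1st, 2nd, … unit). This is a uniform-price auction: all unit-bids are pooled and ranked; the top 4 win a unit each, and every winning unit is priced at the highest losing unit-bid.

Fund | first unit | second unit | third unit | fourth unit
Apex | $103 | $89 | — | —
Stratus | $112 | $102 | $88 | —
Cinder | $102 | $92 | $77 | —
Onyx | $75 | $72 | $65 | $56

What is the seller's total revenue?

All unit-bids, highest first — top 4: 112 (Stratus-1), 103 (Apex-1), 102 (Stratus-2), 102 (Cinder-1)
Highest rejected unit-bid = $92.
Allocation: Apex 1, Cinder 1, Stratus 2. Every unit priced at $92.
Revenue = 4 × 92 = $368.

Total revenue: $368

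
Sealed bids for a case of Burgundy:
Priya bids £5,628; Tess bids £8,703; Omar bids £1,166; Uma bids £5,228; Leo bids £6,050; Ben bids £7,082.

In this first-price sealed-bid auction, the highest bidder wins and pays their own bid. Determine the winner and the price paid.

Tess pays £8,703

Sorting bids: 8,703 (Tess) > 7,082 (Ben) > 6,050 (Leo) > 5,628 (Priya) > 5,228 (Uma) > 1,166 (Omar)
Tess is highest → pays own bid, £8,703.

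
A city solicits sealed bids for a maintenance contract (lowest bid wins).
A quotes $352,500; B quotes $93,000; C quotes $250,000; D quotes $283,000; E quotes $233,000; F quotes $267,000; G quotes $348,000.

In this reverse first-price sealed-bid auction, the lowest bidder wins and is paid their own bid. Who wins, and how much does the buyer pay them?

B is paid $93,000

Bids in order: 93,000 (B) < 233,000 (E) < 250,000 (C) < 267,000 (F) < 283,000 (D) < 348,000 (G) < …
First-price: B is paid what they bid, $93,000.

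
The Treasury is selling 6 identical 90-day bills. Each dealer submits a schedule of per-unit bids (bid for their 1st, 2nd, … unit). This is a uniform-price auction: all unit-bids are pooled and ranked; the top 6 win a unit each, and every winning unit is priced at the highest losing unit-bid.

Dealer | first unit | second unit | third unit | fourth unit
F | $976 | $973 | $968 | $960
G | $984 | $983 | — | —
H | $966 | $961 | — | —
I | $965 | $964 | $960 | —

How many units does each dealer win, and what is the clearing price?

Merging the schedules and taking the best 6: 984 (G-1), 983 (G-2), 976 (F-1), 973 (F-2), 968 (F-3), 966 (H-1)
First bid not allocated: $965.
Allocation: F 3, G 2, H 1.

F 3, G 2, H 1; clearing price $965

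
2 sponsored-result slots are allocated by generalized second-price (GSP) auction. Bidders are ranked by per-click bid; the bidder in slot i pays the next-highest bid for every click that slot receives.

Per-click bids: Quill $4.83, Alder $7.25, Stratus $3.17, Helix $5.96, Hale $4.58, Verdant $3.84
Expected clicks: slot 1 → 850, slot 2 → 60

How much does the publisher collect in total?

Total revenue: $5355.80

Per-click bids in order: $7.25 (Alder) > $5.96 (Helix) > $4.83 (Quill) > …
Slot 1: Alder pays $5.96 × 850 = $5066.00
Slot 2: Helix pays $4.83 × 60 = $289.80
Total = $5355.80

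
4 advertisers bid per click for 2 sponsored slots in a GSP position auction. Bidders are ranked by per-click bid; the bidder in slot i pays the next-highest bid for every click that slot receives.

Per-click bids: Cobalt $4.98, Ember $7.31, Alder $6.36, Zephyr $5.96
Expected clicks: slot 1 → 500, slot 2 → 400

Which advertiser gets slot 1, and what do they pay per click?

Per-click bids in order: $7.31 (Ember) > $6.36 (Alder) > $5.96 (Zephyr) > …
Slot 1 goes to the first-ranked bidder, Ember, who pays the next bid down: $6.36/click.

Ember; $6.36 per click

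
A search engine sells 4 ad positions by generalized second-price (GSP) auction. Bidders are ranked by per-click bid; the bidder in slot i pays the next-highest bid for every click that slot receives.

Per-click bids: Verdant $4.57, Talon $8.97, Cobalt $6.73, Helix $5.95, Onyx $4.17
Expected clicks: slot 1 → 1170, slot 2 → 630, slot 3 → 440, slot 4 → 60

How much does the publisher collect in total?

Ranked by bid: $8.97 (Talon) > $6.73 (Cobalt) > $5.95 (Helix) > $4.57 (Verdant) > $4.17 (Onyx)
Slot 1: Talon pays $6.73 × 1170 = $7874.10
Slot 2: Cobalt pays $5.95 × 630 = $3748.50
Slot 3: Helix pays $4.57 × 440 = $2010.80
Slot 4: Verdant pays $4.17 × 60 = $250.20
Total = $13883.60

Total revenue: $13883.60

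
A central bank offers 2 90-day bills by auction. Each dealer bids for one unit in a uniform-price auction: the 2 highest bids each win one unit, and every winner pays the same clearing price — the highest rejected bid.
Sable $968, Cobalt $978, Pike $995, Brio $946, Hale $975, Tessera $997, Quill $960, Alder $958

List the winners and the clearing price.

Tessera, Pike; each pays $978

Ordering the bids: 997 (Tessera), 995 (Pike), 978 (Cobalt), 975 (Hale), …
Top 2: Tessera, Pike.
Clearing price = highest rejected bid = $978.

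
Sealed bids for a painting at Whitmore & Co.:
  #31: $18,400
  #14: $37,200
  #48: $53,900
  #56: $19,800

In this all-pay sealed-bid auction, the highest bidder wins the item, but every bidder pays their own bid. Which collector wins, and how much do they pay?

Bids ranked: 53,900 (#48) > 37,200 (#14) > 19,800 (#56) > 18,400 (#31)
#48 wins with the top bid; all bids are sunk regardless.

#48 pays $53,900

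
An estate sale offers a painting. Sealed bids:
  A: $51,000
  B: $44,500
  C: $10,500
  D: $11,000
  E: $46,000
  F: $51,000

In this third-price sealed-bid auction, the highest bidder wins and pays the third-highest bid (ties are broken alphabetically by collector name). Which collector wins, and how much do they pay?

A pays $46,000

Bids ranked: 51,000 (A) > 51,000 (F) > 46,000 (E) > 44,500 (B) > 11,000 (D) > 10,500 (C)
Tie at $51,000 → A wins by tie-break.
A wins; payment is bid #3 in the ranking = $46,000.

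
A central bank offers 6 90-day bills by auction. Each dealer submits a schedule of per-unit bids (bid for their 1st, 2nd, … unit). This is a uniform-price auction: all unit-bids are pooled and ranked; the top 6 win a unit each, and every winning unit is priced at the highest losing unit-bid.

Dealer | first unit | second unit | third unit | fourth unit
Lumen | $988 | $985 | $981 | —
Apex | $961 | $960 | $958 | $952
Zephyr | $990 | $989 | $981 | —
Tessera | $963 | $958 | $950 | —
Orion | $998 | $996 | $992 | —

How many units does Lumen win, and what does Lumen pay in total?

Lumen: 1 unit, pays $985

Pooled unit-bids ranked (top 6): 998 (Orion-1), 996 (Orion-2), 992 (Orion-3), 990 (Zephyr-1), 989 (Zephyr-2), 988 (Lumen-1)
The (k+1)-th unit-bid is $985.
Lumen wins 1 unit(s) at $985 each.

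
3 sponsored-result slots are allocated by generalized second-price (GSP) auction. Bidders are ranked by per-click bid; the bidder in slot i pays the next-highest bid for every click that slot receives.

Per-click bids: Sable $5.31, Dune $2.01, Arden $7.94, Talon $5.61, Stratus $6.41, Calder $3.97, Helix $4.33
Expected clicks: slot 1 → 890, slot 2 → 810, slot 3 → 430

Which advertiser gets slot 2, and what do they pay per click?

Ranked by bid: $7.94 (Arden) > $6.41 (Stratus) > $5.61 (Talon) > $5.31 (Sable) > …
Slot 2 goes to the second-ranked bidder, Stratus, who pays the next bid down: $5.61/click.

Stratus; $5.61 per click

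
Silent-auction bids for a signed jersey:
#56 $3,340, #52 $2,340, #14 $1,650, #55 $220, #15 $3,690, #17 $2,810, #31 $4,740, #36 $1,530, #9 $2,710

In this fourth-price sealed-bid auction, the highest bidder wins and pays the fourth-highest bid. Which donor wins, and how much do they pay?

#31 pays $2,810

Rule: the highest bidder wins and pays the fourth-highest bid.
Bids in order: 4,740 (#31) > 3,690 (#15) > 3,340 (#56) > 2,810 (#17) > 2,710 (#9) > 2,340 (#52) > …
#31 wins; payment is bid #4 in the ranking = $2,810.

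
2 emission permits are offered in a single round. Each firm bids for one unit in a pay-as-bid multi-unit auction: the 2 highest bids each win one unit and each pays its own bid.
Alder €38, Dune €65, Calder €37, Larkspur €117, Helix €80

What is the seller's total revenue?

Bids ranked high→low: 117 (Larkspur), 80 (Helix), 65 (Dune), 38 (Alder), …
Winners (2 units): Larkspur, Helix.
Total revenue = 117 + 80 = €197.

Total revenue: €197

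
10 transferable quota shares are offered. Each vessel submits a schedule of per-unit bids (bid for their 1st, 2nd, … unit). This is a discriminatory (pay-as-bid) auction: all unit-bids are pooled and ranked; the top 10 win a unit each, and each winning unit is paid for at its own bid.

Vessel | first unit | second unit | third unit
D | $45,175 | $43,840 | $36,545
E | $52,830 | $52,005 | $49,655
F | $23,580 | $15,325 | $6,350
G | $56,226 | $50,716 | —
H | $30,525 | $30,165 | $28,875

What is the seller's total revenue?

Total revenue: $447,682

Merging the schedules and taking the best 10: 56,226 (G-1), 52,830 (E-1), 52,005 (E-2), 50,716 (G-2), 49,655 (E-3), 45,175 (D-1), 43,840 (D-2), 36,545 (D-3), 30,525 (H-1), 30,165 (H-2)
Next rejected bid: $28,875 (not a price — pay-as-bid).
Each winning unit pays its own bid.
Revenue = 56,226 + 52,830 + 52,005 + 50,716 + 49,655 + 45,175 + 43,840 + 36,545 + 30,525 + 30,165 = $447,682.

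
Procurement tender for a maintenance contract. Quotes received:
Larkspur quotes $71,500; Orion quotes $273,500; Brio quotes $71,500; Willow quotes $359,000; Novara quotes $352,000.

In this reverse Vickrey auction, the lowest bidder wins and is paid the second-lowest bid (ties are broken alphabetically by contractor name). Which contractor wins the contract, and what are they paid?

Sorting bids: 71,500 (Brio) < 71,500 (Larkspur) < 273,500 (Orion) < 352,000 (Novara) < 359,000 (Willow)
Brio and Larkspur tie at $71,500; tie-break gives it to Brio.
Second-price: Brio is paid Larkspur's bid of $71,500.

Brio is paid $71,500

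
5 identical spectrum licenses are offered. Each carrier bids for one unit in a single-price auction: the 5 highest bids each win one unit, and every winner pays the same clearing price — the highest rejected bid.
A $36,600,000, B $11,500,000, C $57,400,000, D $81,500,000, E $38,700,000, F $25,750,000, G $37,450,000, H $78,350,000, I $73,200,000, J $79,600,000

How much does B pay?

Ordering the bids: 81,500,000 (D), 79,600,000 (J), 78,350,000 (H), 73,200,000 (I), 57,400,000 (C), 38,700,000 (E), 37,450,000 (G), …
The 5 highest are D, J, H, I, C.
Clearing price = highest rejected bid = $38,700,000.
B does not win → pays $0.

B pays $0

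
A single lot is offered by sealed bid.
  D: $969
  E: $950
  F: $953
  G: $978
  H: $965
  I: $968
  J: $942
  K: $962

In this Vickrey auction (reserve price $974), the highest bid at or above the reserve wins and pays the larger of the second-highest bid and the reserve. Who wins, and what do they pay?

Bids ranked: 978 (G) > 969 (D) > 968 (I) > 965 (H) > 962 (K) > 953 (F) > …
G has the top bid at or above the reserve ($978).
Second-highest bid $969 is below the reserve $974, so the reserve binds → payment $974.

G pays $974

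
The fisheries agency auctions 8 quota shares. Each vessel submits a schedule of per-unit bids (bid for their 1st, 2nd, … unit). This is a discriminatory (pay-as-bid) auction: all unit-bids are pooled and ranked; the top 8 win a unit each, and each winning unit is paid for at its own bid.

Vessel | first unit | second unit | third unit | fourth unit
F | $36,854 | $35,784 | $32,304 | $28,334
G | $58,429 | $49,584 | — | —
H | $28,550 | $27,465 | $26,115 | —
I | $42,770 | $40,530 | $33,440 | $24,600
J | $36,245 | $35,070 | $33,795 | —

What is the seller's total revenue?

Merging the schedules and taking the best 8: 58,429 (G-1), 49,584 (G-2), 42,770 (I-1), 40,530 (I-2), 36,854 (F-1), 36,245 (J-1), 35,784 (F-2), 35,070 (J-2)
Next rejected bid: $33,795 (not a price — pay-as-bid).
Each winning unit pays its own bid.
Revenue = 58,429 + 49,584 + 42,770 + 40,530 + 36,854 + 36,245 + 35,784 + 35,070 = $335,266.

Total revenue: $335,266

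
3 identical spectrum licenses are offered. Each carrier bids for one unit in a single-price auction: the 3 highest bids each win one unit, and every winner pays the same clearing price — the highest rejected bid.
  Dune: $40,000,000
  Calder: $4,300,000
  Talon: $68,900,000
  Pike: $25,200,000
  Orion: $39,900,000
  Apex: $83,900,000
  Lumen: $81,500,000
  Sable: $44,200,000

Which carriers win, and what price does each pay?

Ordering the bids: 83,900,000 (Apex), 81,500,000 (Lumen), 68,900,000 (Talon), 44,200,000 (Sable), 40,000,000 (Dune), …
Winners (3 units): Apex, Lumen, Talon.
Clearing price = highest rejected bid = $44,200,000.

Apex, Lumen, Talon; each pays $44,200,000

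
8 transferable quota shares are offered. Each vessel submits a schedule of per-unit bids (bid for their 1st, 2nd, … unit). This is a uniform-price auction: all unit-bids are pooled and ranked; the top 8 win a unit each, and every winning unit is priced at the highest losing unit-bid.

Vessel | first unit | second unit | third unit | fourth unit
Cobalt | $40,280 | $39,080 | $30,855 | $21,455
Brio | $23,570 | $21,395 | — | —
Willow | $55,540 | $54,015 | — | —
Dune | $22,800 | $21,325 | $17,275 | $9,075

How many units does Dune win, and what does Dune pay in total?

Pooled unit-bids ranked (top 8): 55,540 (Willow-1), 54,015 (Willow-2), 40,280 (Cobalt-1), 39,080 (Cobalt-2), 30,855 (Cobalt-3), 23,570 (Brio-1), 22,800 (Dune-1), 21,455 (Cobalt-4)
Highest rejected unit-bid = $21,395.
Dune wins 1 unit(s) at $21,395 each.

Dune: 1 unit, pays $21,395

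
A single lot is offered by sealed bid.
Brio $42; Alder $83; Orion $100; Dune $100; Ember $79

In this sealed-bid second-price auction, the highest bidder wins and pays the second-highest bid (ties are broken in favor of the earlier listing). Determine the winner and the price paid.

Rule: the highest bidder wins and pays the second-highest bid.
Sorting bids: 100 (Orion) > 100 (Dune) > 83 (Alder) > 79 (Ember) > 42 (Brio)
Orion and Dune tie at $100; tie-break gives it to Orion.
Orion wins with the highest bid; price is set by the runner-up at $100.

Orion pays $100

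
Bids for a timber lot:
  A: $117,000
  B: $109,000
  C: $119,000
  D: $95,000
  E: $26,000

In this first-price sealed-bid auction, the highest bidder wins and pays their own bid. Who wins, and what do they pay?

C pays $119,000

Sorting bids: 119,000 (C) > 117,000 (A) > 109,000 (B) > 95,000 (D) > 26,000 (E)
C has the highest bid and pays exactly that: $119,000.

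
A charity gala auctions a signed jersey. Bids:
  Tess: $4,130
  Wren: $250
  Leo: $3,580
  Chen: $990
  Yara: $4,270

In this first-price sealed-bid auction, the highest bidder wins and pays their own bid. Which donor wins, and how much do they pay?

Bids in order: 4,270 (Yara) > 4,130 (Tess) > 3,580 (Leo) > 990 (Chen) > 250 (Wren)
First-price: Yara pays what they bid, $4,270.

Yara pays $4,270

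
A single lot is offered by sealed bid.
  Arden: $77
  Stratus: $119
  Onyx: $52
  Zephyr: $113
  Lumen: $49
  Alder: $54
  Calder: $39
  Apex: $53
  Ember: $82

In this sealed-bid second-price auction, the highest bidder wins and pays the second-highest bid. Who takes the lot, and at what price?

Sealed-bid second-price auction: the highest bidder wins and pays the second-highest bid.
Sorting bids: 119 (Stratus) > 113 (Zephyr) > 82 (Ember) > 77 (Arden) > 54 (Alder) > 53 (Apex) > …
Stratus wins with the highest bid; price is set by the runner-up at $113.

Stratus pays $113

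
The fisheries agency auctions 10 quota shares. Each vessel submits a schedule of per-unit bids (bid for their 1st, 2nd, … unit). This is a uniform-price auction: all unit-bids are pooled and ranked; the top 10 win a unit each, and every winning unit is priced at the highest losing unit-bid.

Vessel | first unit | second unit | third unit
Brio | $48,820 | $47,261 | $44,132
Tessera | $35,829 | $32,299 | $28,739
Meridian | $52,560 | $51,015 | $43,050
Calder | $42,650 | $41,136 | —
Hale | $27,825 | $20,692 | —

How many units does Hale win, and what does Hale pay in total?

Pooled unit-bids ranked (top 10): 52,560 (Meridian-1), 51,015 (Meridian-2), 48,820 (Brio-1), 47,261 (Brio-2), 44,132 (Brio-3), 43,050 (Meridian-3), 42,650 (Calder-1), 41,136 (Calder-2), 35,829 (Tessera-1), 32,299 (Tessera-2)
First bid not allocated: $28,739.
Hale wins 0 unit(s) at $28,739 each.

Hale: 0 units, pays $0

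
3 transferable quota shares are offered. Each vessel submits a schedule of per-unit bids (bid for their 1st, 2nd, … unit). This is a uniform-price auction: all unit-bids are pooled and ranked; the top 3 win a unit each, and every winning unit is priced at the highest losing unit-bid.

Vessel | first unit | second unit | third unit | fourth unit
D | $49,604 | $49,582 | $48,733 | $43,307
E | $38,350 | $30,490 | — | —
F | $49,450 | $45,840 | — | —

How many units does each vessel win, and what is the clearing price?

D 2, F 1; clearing price $48,733

Pooled unit-bids ranked (top 3): 49,604 (D-1), 49,582 (D-2), 49,450 (F-1)
Highest rejected unit-bid = $48,733.
Allocation: D 2, F 1.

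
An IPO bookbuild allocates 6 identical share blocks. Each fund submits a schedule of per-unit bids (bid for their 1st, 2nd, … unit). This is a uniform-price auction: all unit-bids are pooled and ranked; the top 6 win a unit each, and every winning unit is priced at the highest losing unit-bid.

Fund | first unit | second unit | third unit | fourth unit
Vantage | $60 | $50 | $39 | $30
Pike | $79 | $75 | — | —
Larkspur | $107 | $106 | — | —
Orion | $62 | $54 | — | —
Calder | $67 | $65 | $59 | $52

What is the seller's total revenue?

Total revenue: $372

Merging the schedules and taking the best 6: 107 (Larkspur-1), 106 (Larkspur-2), 79 (Pike-1), 75 (Pike-2), 67 (Calder-1), 65 (Calder-2)
Highest rejected unit-bid = $62.
Allocation: Calder 2, Larkspur 2, Pike 2. Every unit priced at $62.
Revenue = 6 × 62 = $372.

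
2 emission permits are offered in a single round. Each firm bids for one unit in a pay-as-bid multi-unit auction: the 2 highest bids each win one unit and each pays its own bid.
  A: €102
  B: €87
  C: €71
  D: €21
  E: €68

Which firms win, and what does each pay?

Ordering the bids: 102 (A), 87 (B), 71 (C), 68 (E), …
Top 2: A, B.
Each winner pays its own bid: A €102, B €87.

A €102, B €87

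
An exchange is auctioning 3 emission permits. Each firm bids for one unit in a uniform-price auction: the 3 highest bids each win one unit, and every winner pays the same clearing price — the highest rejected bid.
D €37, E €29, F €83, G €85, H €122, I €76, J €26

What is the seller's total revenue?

Sorting: 122 (H), 85 (G), 83 (F), 76 (I), 37 (D), …
Winners (3 units): H, G, F.
First losing bid is I's €76, which sets the uniform price.
Total revenue = 3 × €76 = €228.

Total revenue: €228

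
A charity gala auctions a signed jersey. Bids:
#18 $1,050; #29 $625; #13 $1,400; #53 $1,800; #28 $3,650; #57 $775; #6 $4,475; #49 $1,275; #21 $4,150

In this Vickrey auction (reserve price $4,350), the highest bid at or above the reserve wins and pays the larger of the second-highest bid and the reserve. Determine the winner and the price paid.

Bids ranked: 4,475 (#6) > 4,150 (#21) > 3,650 (#28) > 1,800 (#53) > 1,400 (#13) > 1,275 (#49) > …
Highest eligible bid: #6 at $4,475.
max(second-highest $4,150, reserve $4,350) = $4,350.

#6 pays $4,350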